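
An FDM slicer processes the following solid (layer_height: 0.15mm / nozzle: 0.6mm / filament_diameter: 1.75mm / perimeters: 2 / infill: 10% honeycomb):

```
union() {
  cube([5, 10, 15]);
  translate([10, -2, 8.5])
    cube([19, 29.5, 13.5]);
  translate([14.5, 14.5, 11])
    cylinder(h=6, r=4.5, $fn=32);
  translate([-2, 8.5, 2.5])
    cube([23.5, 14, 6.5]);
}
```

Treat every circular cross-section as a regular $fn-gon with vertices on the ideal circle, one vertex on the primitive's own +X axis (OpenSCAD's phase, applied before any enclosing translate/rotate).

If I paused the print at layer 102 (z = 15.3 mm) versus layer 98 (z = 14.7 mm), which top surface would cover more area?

Layer 102 (z = 15.3): the cube does not reach this height (z outside [0, 15]); the cube at (10, -2) is present — its section is the full 19×29.5 rectangle (area 560.50 mm²); the cylinder at (14.5, 14.5): section is a regular 32-gon, circumradius r=4.5 (area = (32/2)·4.500²·sin(360°/32) = 63.21 mm²); the cube at (-2, 8.5) does not reach this height (z outside [2.5, 9]); Taking the union: the r=4.5 cylinder at (14.5, 14.5) lies entirely inside the 19×29.5 cube at (10, -2), so the union is just the 19×29.5 cube at (10, -2) — area = 560.50 mm². So its area = 560.50 mm². Layer 98 (z = 14.7): the 5×10 cube contributes its full rectangle (area 50.00 mm²); the cube at (10, -2) (footprint 19×29.5) is included at this height (area 560.50 mm²); the r=4.5 cylinder at (14.5, 14.5) gives a regular 32-gon of circumradius 4.5 (constant along its height) (area = (32/2)·4.500²·sin(360°/32) = 63.21 mm²); the cube at (-2, 8.5) is not intersected at this z (z outside [2.5, 9]); Taking the union: the regions partially overlap — summed areas 673.71 mm² minus the doubly-counted overlap 63.21 mm² gives 610.50 mm² — area = 610.50 mm². So its area = 610.50 mm². Layer 98 is larger (610.50 vs 560.50 mm²).

layer 98 (z = 14.7 mm)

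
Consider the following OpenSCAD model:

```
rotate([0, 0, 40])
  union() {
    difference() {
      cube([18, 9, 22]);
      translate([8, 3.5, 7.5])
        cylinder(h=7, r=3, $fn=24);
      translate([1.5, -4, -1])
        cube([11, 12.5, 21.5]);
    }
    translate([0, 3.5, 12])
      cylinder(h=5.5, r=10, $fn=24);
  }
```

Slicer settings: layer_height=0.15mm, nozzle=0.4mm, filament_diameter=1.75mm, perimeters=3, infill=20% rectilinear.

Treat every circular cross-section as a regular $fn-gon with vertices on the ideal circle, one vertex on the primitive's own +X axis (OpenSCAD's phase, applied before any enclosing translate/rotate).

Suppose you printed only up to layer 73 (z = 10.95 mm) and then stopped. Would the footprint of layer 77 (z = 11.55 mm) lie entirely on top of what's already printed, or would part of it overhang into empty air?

entirely on top

Compare the two slices. At z = 10.95: the 18×9 cube contributes its full rectangle (area 162.00 mm²); the cylinder at (8, 3.5): section is a regular 24-gon, circumradius r=3 (area = (24/2)·3.000²·sin(360°/24) = 27.95 mm²); the 11×12.5 cube at (1.5, -4) contributes its full rectangle (area 137.50 mm²); After the difference (first − rest): starting from the 18×9 cube (162.00 mm²), the r=3 cylinder at (8, 3.5) lies wholly inside it (removes its full 27.95 mm² and its 18.80 mm outline becomes a hole wall); the 11×12.5 cube at (1.5, -4) partially overlaps it — only the 65.55 mm² overlap (of its 137.50 mm²) is removed, clipping the outline — area = 68.50 mm²; the cylinder at (0, 3.5) does not reach this height (z outside [12, 17.5]); Taking the union: only that combined region is present, so the union is just that shape — area = 68.50 mm²; (rotated 40° about Z; rotation is an isometry so areas/perimeters/island counts are preserved). At z = 11.55: the 18×9 cube contributes its full rectangle (area 162.00 mm²); the cylinder at (8, 3.5): section is a regular 24-gon, circumradius r=3 (area = (24/2)·3.000²·sin(360°/24) = 27.95 mm²); the cube at (1.5, -4) is present — its section is the full 11×12.5 rectangle (area 137.50 mm²); Subtracting the remaining from the first: starting from the 18×9 cube (162.00 mm²), the r=3 cylinder at (8, 3.5) lies wholly inside it (removes its full 27.95 mm² and its 18.80 mm outline becomes a hole wall); the 11×12.5 cube at (1.5, -4) partially overlaps it — only the 65.55 mm² overlap (of its 137.50 mm²) is removed, clipping the outline — area = 68.50 mm²; the cylinder at (0, 3.5) does not reach this height (z outside [12, 17.5]); Merging all regions: only the result so far is present, so the union is just that shape — area = 68.50 mm²; (rotated 40° about Z; rotation is an isometry so areas/perimeters/island counts are preserved). Checking containment: the cross-section at z = 11.55 is a subset of the cross-section at z = 10.95.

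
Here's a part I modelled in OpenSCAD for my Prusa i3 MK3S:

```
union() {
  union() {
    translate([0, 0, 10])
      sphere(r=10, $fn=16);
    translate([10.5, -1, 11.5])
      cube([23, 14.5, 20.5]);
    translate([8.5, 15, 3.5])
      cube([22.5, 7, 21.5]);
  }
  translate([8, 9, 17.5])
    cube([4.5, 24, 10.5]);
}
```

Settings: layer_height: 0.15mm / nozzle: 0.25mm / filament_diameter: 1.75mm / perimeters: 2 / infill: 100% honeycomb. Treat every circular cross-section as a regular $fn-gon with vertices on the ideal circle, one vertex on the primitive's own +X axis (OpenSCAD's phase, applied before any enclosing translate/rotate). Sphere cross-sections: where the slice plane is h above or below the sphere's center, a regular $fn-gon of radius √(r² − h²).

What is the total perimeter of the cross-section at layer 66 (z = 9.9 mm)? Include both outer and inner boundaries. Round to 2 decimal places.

121.43 mm

At z = 9.9 mm: the r=10 sphere slices to a regular 16-gon of circumradius 9.999 (√(r²−h²) with h=0.1 from center) (perimeter = 2·16·9.999·sin(180°/16) = 62.43 mm); the cube at (10.5, -1) does not reach this height (z outside [11.5, 32]); the cube at (8.5, 15) (footprint 22.5×7) is included at this height (perimeter 59.00 mm); Merging all regions: the 2 present regions are separate (no shared area or edge), so areas and boundary lengths simply add and each stays a separate island — boundary = 121.43 mm; the cube at (8, 9) is absent (z outside [17.5, 28]); Merging all regions: only the result so far is present, so the union is just that shape — boundary = 121.43 mm. Overall, the cross-section has 2 separate islands. Total boundary length (outer) = 121.43 mm.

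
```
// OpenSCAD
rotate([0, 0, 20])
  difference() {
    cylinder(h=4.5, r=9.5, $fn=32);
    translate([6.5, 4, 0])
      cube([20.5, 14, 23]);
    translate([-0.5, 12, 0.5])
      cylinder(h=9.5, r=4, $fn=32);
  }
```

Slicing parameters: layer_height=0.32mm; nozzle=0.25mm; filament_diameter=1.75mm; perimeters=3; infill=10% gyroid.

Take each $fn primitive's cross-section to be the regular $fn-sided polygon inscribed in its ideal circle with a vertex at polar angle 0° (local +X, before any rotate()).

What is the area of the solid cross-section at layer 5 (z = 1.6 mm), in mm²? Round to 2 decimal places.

At z = 1.6 mm: the cylinder: section is a regular 32-gon, circumradius r=9.5 (area = (32/2)·9.500²·sin(360°/32) = 281.71 mm²); the cube at (6.5, 4) is present — its section is the full 20.5×14 rectangle (area 287.00 mm²); the r=4 cylinder at (-0.5, 12) gives a regular 32-gon of circumradius 4 (constant along its height) (area = (32/2)·4.000²·sin(360°/32) = 49.94 mm²); After the difference (first − rest): starting from the r=9.5 cylinder (281.71 mm²), the 20.5×14 cube at (6.5, 4) partially overlaps it — only the 3.41 mm² overlap (of its 287.00 mm²) is removed, clipping the outline; the r=4 cylinder at (-0.5, 12) partially overlaps it — only the 5.33 mm² overlap (of its 49.94 mm²) is removed, clipping the outline — area = 272.98 mm²; (rotated 20° about Z; rotation is an isometry so areas/perimeters/island counts are preserved). Overall, the cross-section is a single solid region. Net area = 272.98 mm².

272.98 mm²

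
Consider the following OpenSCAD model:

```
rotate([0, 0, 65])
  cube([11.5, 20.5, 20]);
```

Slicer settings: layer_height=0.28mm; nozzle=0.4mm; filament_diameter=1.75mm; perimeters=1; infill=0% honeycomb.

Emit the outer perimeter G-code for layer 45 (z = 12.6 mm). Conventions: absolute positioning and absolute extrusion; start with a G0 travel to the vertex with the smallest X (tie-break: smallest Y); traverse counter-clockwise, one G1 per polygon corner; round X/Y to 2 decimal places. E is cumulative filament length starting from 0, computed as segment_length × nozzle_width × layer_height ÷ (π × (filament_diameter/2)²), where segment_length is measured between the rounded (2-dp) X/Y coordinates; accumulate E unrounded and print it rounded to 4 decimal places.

G0 X-18.58 Y8.66 Z12.60
G1 X0.00 Y0.00 E0.9545
G1 X4.86 Y10.42 E1.4899
G1 X-13.72 Y19.09 E2.4446
G1 X-18.58 Y8.66 E2.9804

At z = 12.6 mm: the cube (footprint 11.5×20.5) is included at this height; (whole slice rotated 65° about Z — lengths, areas and connectivity unchanged). The outline is a single polygon with 4 vertices. Extrusion per mm of travel: 0.4 × 0.28 / (π × 0.875²) = 0.046564. Accumulating E over each segment gives final E = 2.9804.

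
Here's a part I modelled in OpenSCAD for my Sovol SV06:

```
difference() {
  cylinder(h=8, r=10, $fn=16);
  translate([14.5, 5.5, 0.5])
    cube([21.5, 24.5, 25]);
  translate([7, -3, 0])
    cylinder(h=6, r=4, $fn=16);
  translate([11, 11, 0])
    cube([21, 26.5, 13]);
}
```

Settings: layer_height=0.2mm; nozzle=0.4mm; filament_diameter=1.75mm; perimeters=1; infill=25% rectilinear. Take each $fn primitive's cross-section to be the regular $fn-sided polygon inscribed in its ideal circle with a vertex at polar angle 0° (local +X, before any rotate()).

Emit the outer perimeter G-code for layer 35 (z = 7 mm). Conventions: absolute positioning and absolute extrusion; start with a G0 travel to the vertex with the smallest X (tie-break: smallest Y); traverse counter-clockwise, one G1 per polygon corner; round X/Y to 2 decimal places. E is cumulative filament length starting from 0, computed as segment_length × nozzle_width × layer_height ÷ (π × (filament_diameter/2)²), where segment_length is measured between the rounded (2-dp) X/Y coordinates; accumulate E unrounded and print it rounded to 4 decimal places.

G0 X-10.00 Y0.00 Z7.00
G1 X-9.24 Y-3.83 E0.1299
G1 X-7.07 Y-7.07 E0.2596
G1 X-3.83 Y-9.24 E0.3893
G1 X0.00 Y-10.00 E0.5191
G1 X3.83 Y-9.24 E0.6490
G1 X7.07 Y-7.07 E0.7787
G1 X9.24 Y-3.83 E0.9084
G1 X10.00 Y0.00 E1.0383
G1 X9.24 Y3.83 E1.1681
G1 X7.07 Y7.07 E1.2978
G1 X3.83 Y9.24 E1.4275
G1 X0.00 Y10.00 E1.5574
G1 X-3.83 Y9.24 E1.6873
G1 X-7.07 Y7.07 E1.8170
G1 X-9.24 Y3.83 E1.9467
G1 X-10.00 Y0.00 E2.0766

At z = 7 mm: the r=10 cylinder contributes a regular 16-gon of circumradius 10; the cube at (14.5, 5.5) (footprint 21.5×24.5) is included at this height; the cylinder at (7, -3) does not reach this height (z outside [0, 6]); the cube at (11, 11) is present — its section is the full 21×26.5 rectangle; After the difference (first − rest): starting from the r=10 cylinder, the 21.5×24.5 cube at (14.5, 5.5) misses the remaining region (no effect); the 21×26.5 cube at (11, 11) misses the remaining region (no effect) — 1 connected region. The outline is a single polygon with 16 vertices. Extrusion per mm of travel: 0.4 × 0.2 / (π × 0.875²) = 0.033260. Accumulating E over each segment gives final E = 2.0766.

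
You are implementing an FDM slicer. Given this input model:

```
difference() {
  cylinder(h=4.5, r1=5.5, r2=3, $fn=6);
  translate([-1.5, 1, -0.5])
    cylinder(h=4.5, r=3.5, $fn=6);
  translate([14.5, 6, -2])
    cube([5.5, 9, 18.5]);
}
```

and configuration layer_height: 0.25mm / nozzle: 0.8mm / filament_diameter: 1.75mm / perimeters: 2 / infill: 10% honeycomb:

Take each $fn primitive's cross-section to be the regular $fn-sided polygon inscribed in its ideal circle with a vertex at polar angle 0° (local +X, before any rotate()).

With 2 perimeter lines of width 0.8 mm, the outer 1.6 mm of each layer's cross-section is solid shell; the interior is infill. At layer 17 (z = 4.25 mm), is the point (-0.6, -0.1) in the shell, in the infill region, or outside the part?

At z = 4.25 mm: the cone (r1=5.5→r2=3) has section circumradius 3.139 here — a regular 6-gon; the cylinder at (-1.5, 1) is absent (z outside [-0.5, 4]); the cube at (14.5, 6) (footprint 5.5×9) is included at this height; After the difference (first − rest): starting from the cone, the 5.5×9 cube at (14.5, 6) misses the remaining region (no effect) — 1 connected region. Overall, the cross-section is a single solid region. The nearest boundary edge runs (-1.57, -2.72)→(-3.14, 0.00); distance from the point to it = 2.15 mm. The point is inside the cross-section and 2.15 mm from the nearest boundary — more than the 1.6 mm shell width (2 × 0.8), so it's in the infill interior.

infill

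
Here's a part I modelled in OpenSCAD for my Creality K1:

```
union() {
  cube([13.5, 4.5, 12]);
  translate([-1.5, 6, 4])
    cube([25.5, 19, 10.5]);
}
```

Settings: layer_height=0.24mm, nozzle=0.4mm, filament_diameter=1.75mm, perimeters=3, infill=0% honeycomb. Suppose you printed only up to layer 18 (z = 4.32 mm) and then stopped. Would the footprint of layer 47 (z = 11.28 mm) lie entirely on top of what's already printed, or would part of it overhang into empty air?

entirely on top

Compare the two slices. At z = 4.32: the 13.5×4.5 cube contributes its full rectangle (area 60.75 mm²); the 25.5×19 cube at (-1.5, 6) contributes its full rectangle (area 484.50 mm²); Taking the union: the 2 present regions are separate (no shared area or edge), so areas and boundary lengths simply add and each stays a separate island — area = 545.25 mm². At z = 11.28: the cube is present — its section is the full 13.5×4.5 rectangle (area 60.75 mm²); the cube at (-1.5, 6) is present — its section is the full 25.5×19 rectangle (area 484.50 mm²); Combining (union): the 2 present regions are separate (no shared area or edge), so areas and boundary lengths simply add and each stays a separate island — area = 545.25 mm². Checking containment: the cross-section at z = 11.28 is a subset of the cross-section at z = 4.32.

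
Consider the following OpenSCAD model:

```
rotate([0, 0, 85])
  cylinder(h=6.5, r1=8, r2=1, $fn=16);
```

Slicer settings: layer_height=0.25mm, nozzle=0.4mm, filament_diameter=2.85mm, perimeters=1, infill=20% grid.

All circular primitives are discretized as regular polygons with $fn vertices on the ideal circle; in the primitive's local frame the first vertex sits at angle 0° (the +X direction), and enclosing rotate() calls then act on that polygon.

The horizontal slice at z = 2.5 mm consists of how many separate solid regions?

At z = 2.5 mm: the cone contributes a regular 16-gon of circumradius 5.308 (interpolated between r1=8 and r2=1 at t=0.385); (rotated 85° about Z; rotation is an isometry so areas/perimeters/island counts are preserved). The result has 1 disconnected region.

1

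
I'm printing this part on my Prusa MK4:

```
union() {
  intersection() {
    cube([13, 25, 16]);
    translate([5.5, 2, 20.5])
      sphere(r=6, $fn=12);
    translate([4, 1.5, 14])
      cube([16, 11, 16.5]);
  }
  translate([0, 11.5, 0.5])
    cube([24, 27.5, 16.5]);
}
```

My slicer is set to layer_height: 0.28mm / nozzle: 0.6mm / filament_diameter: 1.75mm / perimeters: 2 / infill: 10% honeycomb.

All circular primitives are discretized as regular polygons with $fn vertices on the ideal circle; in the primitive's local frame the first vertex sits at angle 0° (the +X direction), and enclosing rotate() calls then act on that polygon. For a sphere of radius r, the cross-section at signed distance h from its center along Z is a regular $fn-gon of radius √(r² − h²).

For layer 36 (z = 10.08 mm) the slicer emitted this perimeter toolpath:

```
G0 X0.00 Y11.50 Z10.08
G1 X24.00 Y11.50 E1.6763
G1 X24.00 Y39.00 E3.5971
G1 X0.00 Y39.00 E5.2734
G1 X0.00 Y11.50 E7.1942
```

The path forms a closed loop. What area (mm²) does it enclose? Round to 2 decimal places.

Apply the shoelace formula to the sequence of (X, Y) vertices; enclosed area = 660.00 mm².

660.00 mm²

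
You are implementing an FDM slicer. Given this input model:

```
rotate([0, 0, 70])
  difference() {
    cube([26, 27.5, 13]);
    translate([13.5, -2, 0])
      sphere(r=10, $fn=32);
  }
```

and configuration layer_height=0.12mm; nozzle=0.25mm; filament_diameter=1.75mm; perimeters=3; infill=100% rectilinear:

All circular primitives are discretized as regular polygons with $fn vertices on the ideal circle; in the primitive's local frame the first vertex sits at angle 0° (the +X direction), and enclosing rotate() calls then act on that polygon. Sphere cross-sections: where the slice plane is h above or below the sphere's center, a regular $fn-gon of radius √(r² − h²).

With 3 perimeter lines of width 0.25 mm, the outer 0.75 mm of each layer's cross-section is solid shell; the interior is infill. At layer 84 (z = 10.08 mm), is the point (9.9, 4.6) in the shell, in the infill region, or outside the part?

outside

At z = 10.08 mm: the cube (footprint 26×27.5) is included at this height; the sphere at (13.5, -2) does not reach this height (|z−center|=10.080 > r=10); Taking the first minus the rest: none of the subtracted shapes is present at this height, so the 26×27.5 cube is unchanged — 1 connected region; (whole slice rotated 70° about Z — lengths, areas and connectivity unchanged). Overall, the cross-section is a single solid region. Undo the 70° rotation: the query point maps to (7.709, -7.730) in the un-rotated model frame. The nearest boundary edge runs (0.00, 0.00)→(26.00, 0.00); distance from the point to it = 7.73 mm. The point is not inside any of the regions above, so it lies outside the cross-section (7.73 mm from the nearest boundary).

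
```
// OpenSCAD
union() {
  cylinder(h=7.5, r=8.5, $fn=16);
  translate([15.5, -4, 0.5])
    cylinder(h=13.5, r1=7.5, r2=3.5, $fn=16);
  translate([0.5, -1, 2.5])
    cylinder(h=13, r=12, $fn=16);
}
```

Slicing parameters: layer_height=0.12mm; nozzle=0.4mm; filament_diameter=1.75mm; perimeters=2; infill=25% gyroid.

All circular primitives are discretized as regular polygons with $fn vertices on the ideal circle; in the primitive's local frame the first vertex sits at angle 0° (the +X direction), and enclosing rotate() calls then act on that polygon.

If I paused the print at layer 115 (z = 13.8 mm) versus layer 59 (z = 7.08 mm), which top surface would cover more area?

layer 59 (z = 7.08 mm)

Layer 115 (z = 13.8): the cylinder is not intersected at this z (z outside [0, 7.5]); the cone at (15.5, -4) (r1=7.5→r2=3.5) has section circumradius 3.559 here — a regular 16-gon (area = (16/2)·3.559²·sin(360°/16) = 38.78 mm²); the r=12 cylinder at (0.5, -1) gives a regular 16-gon of circumradius 12 (constant along its height) (area = (16/2)·12.000²·sin(360°/16) = 440.85 mm²); Merging all regions: the 2 present regions are separate (no shared area or edge), so areas and boundary lengths simply add and each stays a separate island — area = 479.63 mm². So its area = 479.63 mm². Layer 59 (z = 7.08): the r=8.5 cylinder contributes a regular 16-gon of circumradius 8.5 (area = (16/2)·8.500²·sin(360°/16) = 221.19 mm²); the cone at (15.5, -4): at t=0.487 of its height the radius interpolates to r₁+(r₂−r₁)t = 5.550, giving a regular 16-gon of that circumradius (area = (16/2)·5.550²·sin(360°/16) = 94.31 mm²); the r=12 cylinder at (0.5, -1) gives a regular 16-gon of circumradius 12 (constant along its height) (area = (16/2)·12.000²·sin(360°/16) = 440.85 mm²); Merging all regions: the regions partially overlap — summed areas 756.36 mm² minus the doubly-counted overlap 231.55 mm² gives 524.80 mm² — area = 524.80 mm². So its area = 524.80 mm². Layer 59 is larger (524.80 vs 479.63 mm²).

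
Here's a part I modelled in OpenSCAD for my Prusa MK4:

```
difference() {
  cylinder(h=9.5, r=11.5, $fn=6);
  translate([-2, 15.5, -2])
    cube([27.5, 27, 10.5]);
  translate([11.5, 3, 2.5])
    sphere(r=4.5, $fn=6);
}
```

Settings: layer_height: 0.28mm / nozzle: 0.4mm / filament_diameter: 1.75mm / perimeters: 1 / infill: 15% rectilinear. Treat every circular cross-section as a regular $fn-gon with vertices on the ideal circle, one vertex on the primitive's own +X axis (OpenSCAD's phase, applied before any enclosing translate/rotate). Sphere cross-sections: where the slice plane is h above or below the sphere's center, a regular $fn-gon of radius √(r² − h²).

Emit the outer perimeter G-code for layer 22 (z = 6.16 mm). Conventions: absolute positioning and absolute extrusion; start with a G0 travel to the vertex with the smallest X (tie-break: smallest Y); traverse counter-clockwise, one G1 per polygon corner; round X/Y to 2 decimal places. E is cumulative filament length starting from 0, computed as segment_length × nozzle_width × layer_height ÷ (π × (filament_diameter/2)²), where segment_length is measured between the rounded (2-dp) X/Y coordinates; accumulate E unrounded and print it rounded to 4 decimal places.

At z = 6.16 mm: the cylinder: section is a regular 6-gon, circumradius r=11.5; the 27.5×27 cube at (-2, 15.5) contributes its full rectangle; the r=4.5 sphere at (11.5, 3) slices to a regular 6-gon of circumradius 2.618 (√(r²−h²) with h=3.66 from center); Subtracting the remaining from the first: starting from the r=11.5 cylinder, the 27.5×27 cube at (-2, 15.5) misses the remaining region (no effect); the r=4.5 sphere at (11.5, 3) partially overlaps it — only the 2.35 mm² overlap (of its 17.81 mm²) is removed, clipping the outline — 1 connected region. The outline is a single polygon with 10 vertices. Extrusion per mm of travel: 0.4 × 0.28 / (π × 0.875²) = 0.046564. Accumulating E over each segment gives final E = 3.2543.

G0 X-11.50 Y0.00 Z6.16
G1 X-5.75 Y-9.96 E0.5355
G1 X5.75 Y-9.96 E1.0710
G1 X11.50 Y0.00 E1.6065
G1 X11.08 Y0.73 E1.6457
G1 X10.19 Y0.73 E1.6872
G1 X8.88 Y3.00 E1.8092
G1 X9.32 Y3.77 E1.8505
G1 X5.75 Y9.96 E2.1832
G1 X-5.75 Y9.96 E2.7187
G1 X-11.50 Y0.00 E3.2543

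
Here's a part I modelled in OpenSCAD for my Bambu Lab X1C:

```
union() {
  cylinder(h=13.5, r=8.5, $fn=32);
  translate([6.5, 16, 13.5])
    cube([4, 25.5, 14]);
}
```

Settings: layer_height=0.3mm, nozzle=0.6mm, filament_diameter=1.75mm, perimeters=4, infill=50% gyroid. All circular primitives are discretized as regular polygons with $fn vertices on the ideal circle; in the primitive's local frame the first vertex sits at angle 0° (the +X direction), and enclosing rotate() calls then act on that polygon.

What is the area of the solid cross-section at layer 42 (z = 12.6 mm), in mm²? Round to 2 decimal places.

225.52 mm²

At z = 12.6 mm: the r=8.5 cylinder gives a regular 32-gon of circumradius 8.5 (constant along its height) (area = (32/2)·8.500²·sin(360°/32) = 225.52 mm²); the cube at (6.5, 16) does not reach this height (z outside [13.5, 27.5]); Combining (union): only the r=8.5 cylinder is present, so the union is just that shape — area = 225.52 mm². Overall, the cross-section is a single solid region. Net area = 225.52 mm².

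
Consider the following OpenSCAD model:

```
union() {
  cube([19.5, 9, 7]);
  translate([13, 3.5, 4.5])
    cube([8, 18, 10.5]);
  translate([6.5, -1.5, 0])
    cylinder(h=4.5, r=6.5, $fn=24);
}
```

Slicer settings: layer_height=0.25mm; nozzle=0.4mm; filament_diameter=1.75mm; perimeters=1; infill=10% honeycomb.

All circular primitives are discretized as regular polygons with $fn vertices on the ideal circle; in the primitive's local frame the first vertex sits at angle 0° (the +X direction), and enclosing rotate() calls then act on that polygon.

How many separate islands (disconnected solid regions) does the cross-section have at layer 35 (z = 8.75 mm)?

At z = 8.75 mm: the cube does not reach this height (z outside [0, 7]); the cube at (13, 3.5) is present — its section is the full 8×18 rectangle; the cylinder at (6.5, -1.5) is absent (z outside [0, 4.5]); Merging all regions: only the 8×18 cube at (13, 3.5) is present, so the union is just that shape — 1 connected region. Overall, the cross-section is a single solid region. Island count = 1.

1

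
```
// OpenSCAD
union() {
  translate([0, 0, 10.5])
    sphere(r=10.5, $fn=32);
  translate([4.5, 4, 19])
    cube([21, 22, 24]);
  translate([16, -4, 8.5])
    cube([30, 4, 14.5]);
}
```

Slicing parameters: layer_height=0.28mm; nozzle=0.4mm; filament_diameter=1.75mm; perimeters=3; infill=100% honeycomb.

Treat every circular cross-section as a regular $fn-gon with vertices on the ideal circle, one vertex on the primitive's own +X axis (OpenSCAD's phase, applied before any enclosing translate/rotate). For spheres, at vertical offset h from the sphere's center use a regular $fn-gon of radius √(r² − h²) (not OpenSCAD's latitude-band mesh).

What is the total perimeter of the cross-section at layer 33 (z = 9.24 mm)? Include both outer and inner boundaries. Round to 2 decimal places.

133.39 mm

At z = 9.24 mm: the r=10.5 sphere contributes a regular 32-gon of circumradius √(10.5²−1.26²) = 10.424 (perimeter = 2·32·10.424·sin(180°/32) = 65.39 mm); the cube at (4.5, 4) is absent (z outside [19, 43]); the cube at (16, -4) (footprint 30×4) is included at this height (perimeter 68.00 mm); Combining (union): the 2 present regions are separate (no shared area or edge), so areas and boundary lengths simply add and each stays a separate island — boundary = 133.39 mm. Overall, the cross-section has 2 separate islands. Total boundary length (outer) = 133.39 mm.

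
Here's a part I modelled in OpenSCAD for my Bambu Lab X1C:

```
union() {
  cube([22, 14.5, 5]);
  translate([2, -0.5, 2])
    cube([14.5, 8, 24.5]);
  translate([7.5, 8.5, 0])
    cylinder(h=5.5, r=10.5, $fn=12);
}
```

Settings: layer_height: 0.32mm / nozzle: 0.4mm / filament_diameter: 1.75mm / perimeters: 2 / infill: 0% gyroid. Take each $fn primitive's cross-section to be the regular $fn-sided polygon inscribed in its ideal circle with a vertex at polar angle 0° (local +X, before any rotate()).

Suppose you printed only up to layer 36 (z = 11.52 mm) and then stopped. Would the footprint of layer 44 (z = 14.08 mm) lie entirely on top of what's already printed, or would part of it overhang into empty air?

entirely on top

Compare the two slices. At z = 11.52: the cube is not intersected at this z (z outside [0, 5]); the cube at (2, -0.5) (footprint 14.5×8) is included at this height (area 116.00 mm²); the cylinder at (7.5, 8.5) is not intersected at this z (z outside [0, 5.5]); Taking the union: only the 14.5×8 cube at (2, -0.5) is present, so the union is just that shape — area = 116.00 mm². At z = 14.08: the cube is not intersected at this z (z outside [0, 5]); the cube at (2, -0.5) is present — its section is the full 14.5×8 rectangle (area 116.00 mm²); the cylinder at (7.5, 8.5) is not intersected at this z (z outside [0, 5.5]); Taking the union: only the 14.5×8 cube at (2, -0.5) is present, so the union is just that shape — area = 116.00 mm². Checking containment: the cross-section at z = 14.08 is a subset of the cross-section at z = 11.52.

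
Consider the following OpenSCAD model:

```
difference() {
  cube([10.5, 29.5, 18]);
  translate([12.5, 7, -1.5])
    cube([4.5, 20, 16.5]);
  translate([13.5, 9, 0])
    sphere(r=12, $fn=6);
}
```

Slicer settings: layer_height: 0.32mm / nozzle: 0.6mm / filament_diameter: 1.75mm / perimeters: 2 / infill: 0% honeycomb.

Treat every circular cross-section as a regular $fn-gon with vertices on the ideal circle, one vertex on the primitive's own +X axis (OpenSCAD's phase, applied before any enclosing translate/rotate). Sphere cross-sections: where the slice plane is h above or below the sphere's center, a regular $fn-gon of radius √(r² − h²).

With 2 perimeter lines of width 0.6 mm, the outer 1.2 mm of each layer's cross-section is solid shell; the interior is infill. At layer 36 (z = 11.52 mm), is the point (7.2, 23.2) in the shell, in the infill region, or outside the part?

infill

At z = 11.52 mm: the cube is present — its section is the full 10.5×29.5 rectangle; the 4.5×20 cube at (12.5, 7) contributes its full rectangle; the sphere at (13.5, 9): section is a regular 6-gon, circumradius = √(r²−h²) = √(12²−11.52²) = 3.360; After the difference (first − rest): starting from the 10.5×29.5 cube, the 4.5×20 cube at (12.5, 7) misses the remaining region (no effect); the r=12 sphere at (13.5, 9) partially overlaps it — only the 0.22 mm² overlap (of its 29.33 mm²) is removed, clipping the outline — 1 connected region. Overall, the cross-section is a single solid region. The nearest boundary edge runs (10.50, 29.50)→(10.50, 9.62); distance from the point to it = 3.30 mm. The point is inside the cross-section and 3.30 mm from the nearest boundary — more than the 1.2 mm shell width (2 × 0.6), so it's in the infill interior.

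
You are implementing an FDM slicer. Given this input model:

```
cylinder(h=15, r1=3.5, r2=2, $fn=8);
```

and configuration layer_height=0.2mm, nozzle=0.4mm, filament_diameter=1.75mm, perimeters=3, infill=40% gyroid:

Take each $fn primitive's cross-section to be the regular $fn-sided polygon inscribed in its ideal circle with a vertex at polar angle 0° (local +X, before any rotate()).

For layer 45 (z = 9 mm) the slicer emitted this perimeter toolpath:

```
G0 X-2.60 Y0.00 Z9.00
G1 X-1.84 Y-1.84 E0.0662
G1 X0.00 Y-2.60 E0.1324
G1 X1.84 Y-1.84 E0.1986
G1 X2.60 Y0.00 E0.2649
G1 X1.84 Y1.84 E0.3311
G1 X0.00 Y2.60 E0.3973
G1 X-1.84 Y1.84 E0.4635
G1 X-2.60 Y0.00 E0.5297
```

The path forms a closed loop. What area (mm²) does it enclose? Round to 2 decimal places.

19.14 mm²

Apply the shoelace formula to the sequence of (X, Y) vertices; enclosed area = 19.14 mm².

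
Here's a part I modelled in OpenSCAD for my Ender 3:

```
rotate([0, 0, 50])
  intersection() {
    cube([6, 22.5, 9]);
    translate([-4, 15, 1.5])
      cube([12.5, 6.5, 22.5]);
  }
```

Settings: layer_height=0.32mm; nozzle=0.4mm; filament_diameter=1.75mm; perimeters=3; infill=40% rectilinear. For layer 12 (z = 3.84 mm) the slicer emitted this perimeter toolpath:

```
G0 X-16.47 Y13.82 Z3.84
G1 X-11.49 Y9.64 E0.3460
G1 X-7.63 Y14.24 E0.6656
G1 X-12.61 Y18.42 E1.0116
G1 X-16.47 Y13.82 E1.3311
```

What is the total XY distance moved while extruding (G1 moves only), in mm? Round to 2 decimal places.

Sum the Euclidean lengths of each G1 segment: total = 25.01 mm.

25.01 mm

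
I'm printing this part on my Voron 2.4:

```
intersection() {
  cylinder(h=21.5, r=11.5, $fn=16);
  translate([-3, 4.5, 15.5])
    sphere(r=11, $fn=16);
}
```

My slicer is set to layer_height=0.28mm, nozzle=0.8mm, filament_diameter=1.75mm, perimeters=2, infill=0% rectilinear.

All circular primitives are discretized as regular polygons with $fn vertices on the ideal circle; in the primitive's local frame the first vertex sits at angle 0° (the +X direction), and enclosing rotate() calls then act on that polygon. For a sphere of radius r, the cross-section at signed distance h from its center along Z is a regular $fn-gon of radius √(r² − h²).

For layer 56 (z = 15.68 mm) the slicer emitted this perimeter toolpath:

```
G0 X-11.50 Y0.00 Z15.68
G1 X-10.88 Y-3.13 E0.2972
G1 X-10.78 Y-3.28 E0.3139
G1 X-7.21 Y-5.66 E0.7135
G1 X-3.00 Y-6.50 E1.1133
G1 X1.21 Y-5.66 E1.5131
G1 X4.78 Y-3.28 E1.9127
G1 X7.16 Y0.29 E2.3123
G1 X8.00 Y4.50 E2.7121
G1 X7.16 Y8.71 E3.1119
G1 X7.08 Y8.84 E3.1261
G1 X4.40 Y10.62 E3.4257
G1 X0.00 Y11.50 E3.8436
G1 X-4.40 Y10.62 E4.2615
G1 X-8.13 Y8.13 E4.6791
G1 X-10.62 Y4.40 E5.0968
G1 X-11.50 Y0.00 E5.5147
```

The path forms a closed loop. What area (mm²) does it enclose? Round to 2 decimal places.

268.11 mm²

Apply the shoelace formula to the sequence of (X, Y) vertices; enclosed area = 268.11 mm².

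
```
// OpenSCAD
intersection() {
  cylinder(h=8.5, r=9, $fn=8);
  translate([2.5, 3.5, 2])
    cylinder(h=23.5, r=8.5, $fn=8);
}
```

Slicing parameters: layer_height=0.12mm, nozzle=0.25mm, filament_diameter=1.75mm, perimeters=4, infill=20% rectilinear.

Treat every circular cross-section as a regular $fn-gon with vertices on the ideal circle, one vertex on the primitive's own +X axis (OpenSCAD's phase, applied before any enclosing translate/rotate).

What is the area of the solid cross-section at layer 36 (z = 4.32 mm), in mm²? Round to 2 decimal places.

145.30 mm²

At z = 4.32 mm: the r=9 cylinder contributes a regular 8-gon of circumradius 9 (area = (8/2)·9.000²·sin(360°/8) = 229.10 mm²); the cylinder at (2.5, 3.5): section is a regular 8-gon, circumradius r=8.5 (area = (8/2)·8.500²·sin(360°/8) = 204.35 mm²); Taking the intersection: the r=8.5 cylinder at (2.5, 3.5) partially overlaps the r=9 cylinder; clipping to the common part keeps 145.30 mm² — area = 145.30 mm². Overall, the cross-section is a single solid region. Net area = 145.30 mm².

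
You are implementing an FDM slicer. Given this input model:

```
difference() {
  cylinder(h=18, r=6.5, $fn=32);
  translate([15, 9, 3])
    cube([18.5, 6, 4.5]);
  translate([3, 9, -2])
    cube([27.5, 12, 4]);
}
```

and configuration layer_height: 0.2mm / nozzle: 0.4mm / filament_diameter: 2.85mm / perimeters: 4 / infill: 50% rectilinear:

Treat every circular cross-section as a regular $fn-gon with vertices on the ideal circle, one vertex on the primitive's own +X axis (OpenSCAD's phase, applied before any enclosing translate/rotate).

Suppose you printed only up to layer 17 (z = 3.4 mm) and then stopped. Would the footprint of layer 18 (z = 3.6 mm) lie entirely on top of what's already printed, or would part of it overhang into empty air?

Compare the two slices. At z = 3.4: the r=6.5 cylinder contributes a regular 32-gon of circumradius 6.5 (area = (32/2)·6.500²·sin(360°/32) = 131.88 mm²); the cube at (15, 9) (footprint 18.5×6) is included at this height (area 111.00 mm²); the cube at (3, 9) does not reach this height (z outside [-2, 2]); Taking the first minus the rest: starting from the r=6.5 cylinder (131.88 mm²), the 18.5×6 cube at (15, 9) misses the remaining region (no effect) — area = 131.88 mm². At z = 3.6: the cylinder: section is a regular 32-gon, circumradius r=6.5 (area = (32/2)·6.500²·sin(360°/32) = 131.88 mm²); the 18.5×6 cube at (15, 9) contributes its full rectangle (area 111.00 mm²); the cube at (3, 9) is absent (z outside [-2, 2]); After the difference (first − rest): starting from the r=6.5 cylinder (131.88 mm²), the 18.5×6 cube at (15, 9) misses the remaining region (no effect) — area = 131.88 mm². Checking containment: the cross-section at z = 3.6 is a subset of the cross-section at z = 3.4.

entirely on top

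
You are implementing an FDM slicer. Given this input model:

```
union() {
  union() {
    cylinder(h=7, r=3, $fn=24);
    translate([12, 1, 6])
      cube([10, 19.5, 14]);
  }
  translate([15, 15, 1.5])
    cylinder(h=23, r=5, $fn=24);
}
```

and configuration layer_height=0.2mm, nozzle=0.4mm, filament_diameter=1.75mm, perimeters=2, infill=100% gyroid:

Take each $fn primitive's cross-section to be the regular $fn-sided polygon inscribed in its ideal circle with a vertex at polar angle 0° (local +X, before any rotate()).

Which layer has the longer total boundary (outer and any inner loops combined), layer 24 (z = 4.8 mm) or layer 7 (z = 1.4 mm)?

layer 24 (z = 4.8 mm)

Layer 24 (z = 4.8): the r=3 cylinder contributes a regular 24-gon of circumradius 3 (perimeter = 2·24·3.000·sin(180°/24) = 18.80 mm); the cube at (12, 1) is not intersected at this z (z outside [6, 20]); Taking the union: only the r=3 cylinder is present, so the union is just that shape — boundary = 18.80 mm; the r=5 cylinder at (15, 15) gives a regular 24-gon of circumradius 5 (constant along its height) (perimeter = 2·24·5.000·sin(180°/24) = 31.33 mm); Combining (union): the 2 present regions are separate (no shared area or edge), so areas and boundary lengths simply add and each stays a separate island — boundary = 50.12 mm. So its perimeter = 50.12 mm. Layer 7 (z = 1.4): the r=3 cylinder contributes a regular 24-gon of circumradius 3 (perimeter = 2·24·3.000·sin(180°/24) = 18.80 mm); the cube at (12, 1) is absent (z outside [6, 20]); Merging all regions: only the r=3 cylinder is present, so the union is just that shape — boundary = 18.80 mm; the cylinder at (15, 15) is absent (z outside [1.5, 24.5]); Combining (union): only that combined region is present, so the union is just that shape — boundary = 18.80 mm. So its perimeter = 18.80 mm. Layer 24 is larger (50.12 vs 18.80 mm).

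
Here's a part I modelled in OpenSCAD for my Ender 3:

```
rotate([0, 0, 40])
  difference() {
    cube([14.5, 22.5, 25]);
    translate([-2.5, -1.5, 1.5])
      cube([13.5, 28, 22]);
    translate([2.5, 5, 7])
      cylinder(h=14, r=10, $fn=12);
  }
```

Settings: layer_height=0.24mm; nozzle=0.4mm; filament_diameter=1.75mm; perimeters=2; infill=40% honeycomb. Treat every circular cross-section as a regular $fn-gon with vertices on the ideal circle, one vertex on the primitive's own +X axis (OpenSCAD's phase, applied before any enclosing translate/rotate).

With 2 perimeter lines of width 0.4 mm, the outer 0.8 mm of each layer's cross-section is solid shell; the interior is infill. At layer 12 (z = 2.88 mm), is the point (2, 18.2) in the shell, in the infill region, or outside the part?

At z = 2.88 mm: the cube is present — its section is the full 14.5×22.5 rectangle; the cube at (-2.5, -1.5) (footprint 13.5×28) is included at this height; the cylinder at (2.5, 5) is absent (z outside [7, 21]); Taking the first minus the rest: starting from the 14.5×22.5 cube, the 13.5×28 cube at (-2.5, -1.5) partially overlaps it — only the 247.50 mm² overlap (of its 378.00 mm²) is removed, clipping the outline — 1 connected region; (whole slice rotated 40° about Z — lengths, areas and connectivity unchanged). Overall, the cross-section is a single solid region. Undo the 40° rotation: the query point maps to (13.231, 12.656) in the un-rotated model frame. The nearest boundary edge runs (14.50, 22.50)→(14.50, 0.00); distance from the point to it = 1.27 mm. The point is inside the cross-section and 1.27 mm from the nearest boundary — more than the 0.8 mm shell width (2 × 0.4), so it's in the infill interior.

infill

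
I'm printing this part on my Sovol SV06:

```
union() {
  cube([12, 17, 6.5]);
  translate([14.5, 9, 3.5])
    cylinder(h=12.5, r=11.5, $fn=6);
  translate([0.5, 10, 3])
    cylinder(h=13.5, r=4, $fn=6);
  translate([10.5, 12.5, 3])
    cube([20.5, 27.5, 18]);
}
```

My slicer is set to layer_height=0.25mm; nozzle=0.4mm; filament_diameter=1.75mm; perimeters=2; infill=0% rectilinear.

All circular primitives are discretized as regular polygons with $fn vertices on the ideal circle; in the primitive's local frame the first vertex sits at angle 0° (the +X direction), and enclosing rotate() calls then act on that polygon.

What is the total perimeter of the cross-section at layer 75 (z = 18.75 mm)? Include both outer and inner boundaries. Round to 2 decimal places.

96.00 mm

At z = 18.75 mm: the cube is not intersected at this z (z outside [0, 6.5]); the cylinder at (14.5, 9) is not intersected at this z (z outside [3.5, 16]); the cylinder at (0.5, 10) is not intersected at this z (z outside [3, 16.5]); the cube at (10.5, 12.5) is present — its section is the full 20.5×27.5 rectangle (perimeter 96.00 mm); Merging all regions: only the 20.5×27.5 cube at (10.5, 12.5) is present, so the union is just that shape — boundary = 96.00 mm. Overall, the cross-section is a single solid region. Total boundary length (outer) = 96.00 mm.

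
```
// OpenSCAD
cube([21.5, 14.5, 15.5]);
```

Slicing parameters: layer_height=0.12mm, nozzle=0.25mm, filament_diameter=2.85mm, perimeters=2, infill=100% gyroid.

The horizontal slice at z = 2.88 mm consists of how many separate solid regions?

1

At z = 2.88 mm: the 21.5×14.5 cube contributes its full rectangle. The result has 1 disconnected region.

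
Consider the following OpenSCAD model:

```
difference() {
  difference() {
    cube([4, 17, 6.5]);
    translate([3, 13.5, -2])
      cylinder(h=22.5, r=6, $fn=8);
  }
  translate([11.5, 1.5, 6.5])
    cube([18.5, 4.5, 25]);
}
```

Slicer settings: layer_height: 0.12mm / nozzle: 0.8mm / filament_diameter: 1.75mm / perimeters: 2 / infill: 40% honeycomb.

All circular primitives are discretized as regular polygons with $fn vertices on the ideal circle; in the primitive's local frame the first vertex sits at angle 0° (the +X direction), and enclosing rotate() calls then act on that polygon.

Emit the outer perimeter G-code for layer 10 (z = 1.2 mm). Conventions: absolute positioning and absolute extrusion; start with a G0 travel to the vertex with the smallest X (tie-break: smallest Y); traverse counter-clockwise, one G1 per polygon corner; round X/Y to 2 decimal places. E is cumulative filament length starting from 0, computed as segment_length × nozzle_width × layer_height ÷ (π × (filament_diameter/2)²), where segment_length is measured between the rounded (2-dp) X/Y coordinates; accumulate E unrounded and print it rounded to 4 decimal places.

G0 X0.00 Y0.00 Z1.20
G1 X4.00 Y0.00 E0.1596
G1 X4.00 Y7.91 E0.4754
G1 X3.00 Y7.50 E0.5185
G1 X0.00 Y8.74 E0.6481
G1 X0.00 Y0.00 E0.9969

At z = 1.2 mm: the 4×17 cube contributes its full rectangle; the r=6 cylinder at (3, 13.5) gives a regular 8-gon of circumradius 6 (constant along its height); Subtracting the remaining from the first: starting from the 4×17 cube, the r=6 cylinder at (3, 13.5) partially overlaps it — only the 35.93 mm² overlap (of its 101.82 mm²) is removed, clipping the outline — 1 connected region; the cube at (11.5, 1.5) is absent (z outside [6.5, 31.5]); Taking the first minus the rest: none of the subtracted shapes is present at this height, so the result so far is unchanged — 1 connected region. The outline is a single polygon with 5 vertices. Extrusion per mm of travel: 0.8 × 0.12 / (π × 0.875²) = 0.039912. Accumulating E over each segment gives final E = 0.9969.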